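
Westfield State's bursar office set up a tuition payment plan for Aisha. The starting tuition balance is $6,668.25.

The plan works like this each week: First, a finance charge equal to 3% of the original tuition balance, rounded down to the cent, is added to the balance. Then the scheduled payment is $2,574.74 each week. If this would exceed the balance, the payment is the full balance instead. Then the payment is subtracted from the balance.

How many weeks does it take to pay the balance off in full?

Week 1: opening $6,668.25; interest $200.04 → $6,868.29; payment $2,574.74; balance $4,293.55
Week 2: opening $4,293.55; interest $200.04 → $4,493.59; payment $2,574.74; balance $1,918.85
Week 3: opening $1,918.85; interest $200.04 → $2,118.89; payment $2,118.89; balance $0.00
Balance reaches $0.00 in week 3.

3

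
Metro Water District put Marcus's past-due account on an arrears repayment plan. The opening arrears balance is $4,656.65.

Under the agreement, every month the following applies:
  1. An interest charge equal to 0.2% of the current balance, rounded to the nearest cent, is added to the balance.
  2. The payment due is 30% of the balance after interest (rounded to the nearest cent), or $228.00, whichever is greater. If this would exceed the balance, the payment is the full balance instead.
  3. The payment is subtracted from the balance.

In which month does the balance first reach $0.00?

9

# | Opening | Interest | Payment | End bal
1 | $4,656.65 | $9.31 | $1,399.79 | $3,266.17
2 | $3,266.17 | $6.53 | $981.81 | $2,290.89
3 | $2,290.89 | $4.58 | $688.64 | $1,606.83
4 | $1,606.83 | $3.21 | $483.01 | $1,127.03
5 | $1,127.03 | $2.25 | $338.78 | $790.50
6 | $790.50 | $1.58 | $237.62 | $554.46
7 | $554.46 | $1.11 | $228.00 | $327.57
8 | $327.57 | $0.66 | $228.00 | $100.23
9 | $100.23 | $0.20 | $100.43 | $0.00
Balance reaches $0.00 in month 9.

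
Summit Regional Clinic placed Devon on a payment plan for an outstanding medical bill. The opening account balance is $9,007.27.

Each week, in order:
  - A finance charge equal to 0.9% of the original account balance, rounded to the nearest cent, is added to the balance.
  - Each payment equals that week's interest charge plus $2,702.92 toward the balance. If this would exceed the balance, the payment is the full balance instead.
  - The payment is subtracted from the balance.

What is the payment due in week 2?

Week 1: opening $9,007.27; interest $81.07 → $9,088.34; payment $2,783.99; balance $6,304.35
Week 2: opening $6,304.35; interest $81.07 → $6,385.42; payment $2,783.99; balance $3,601.43

$2,783.99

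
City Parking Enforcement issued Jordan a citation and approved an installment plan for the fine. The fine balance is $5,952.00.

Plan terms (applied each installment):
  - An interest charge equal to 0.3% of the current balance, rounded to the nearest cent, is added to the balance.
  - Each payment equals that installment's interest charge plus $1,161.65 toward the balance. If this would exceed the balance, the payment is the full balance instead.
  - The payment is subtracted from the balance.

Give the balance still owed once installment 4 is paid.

Installment 1: opening $5,952.00; interest $17.86 → $5,969.86; payment $1,179.51; balance $4,790.35
Installment 2: opening $4,790.35; interest $14.37 → $4,804.72; payment $1,176.02; balance $3,628.70
Installment 3: opening $3,628.70; interest $10.89 → $3,639.59; payment $1,172.54; balance $2,467.05
Installment 4: opening $2,467.05; interest $7.40 → $2,474.45; payment $1,169.05; balance $1,305.40

$1,305.40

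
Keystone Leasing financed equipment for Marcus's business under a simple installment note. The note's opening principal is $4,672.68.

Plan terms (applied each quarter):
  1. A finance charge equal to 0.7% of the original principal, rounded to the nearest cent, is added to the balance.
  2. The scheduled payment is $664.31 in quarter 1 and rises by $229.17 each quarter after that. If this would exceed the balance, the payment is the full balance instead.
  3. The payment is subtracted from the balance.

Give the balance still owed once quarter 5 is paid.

# | Opening | Interest | Payment | End bal
1 | $4,672.68 | $32.71 | $664.31 | $4,041.08
2 | $4,041.08 | $32.71 | $893.48 | $3,180.31
3 | $3,180.31 | $32.71 | $1,122.65 | $2,090.37
4 | $2,090.37 | $32.71 | $1,351.82 | $771.26
5 | $771.26 | $32.71 | $803.97 | $0.00

$0.00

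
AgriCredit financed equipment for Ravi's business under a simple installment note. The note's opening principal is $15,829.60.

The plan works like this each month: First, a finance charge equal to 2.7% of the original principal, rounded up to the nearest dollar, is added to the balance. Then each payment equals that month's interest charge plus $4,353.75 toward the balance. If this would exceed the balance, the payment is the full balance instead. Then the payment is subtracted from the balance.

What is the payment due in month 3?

$4,781.75

Month 1: $15,829.60 +$428.00 interest = $16,257.60; pay $4,781.75 → $11,475.85
Month 2: $11,475.85 +$428.00 interest = $11,903.85; pay $4,781.75 → $7,122.10
Month 3: $7,122.10 +$428.00 interest = $7,550.10; pay $4,781.75 → $2,768.35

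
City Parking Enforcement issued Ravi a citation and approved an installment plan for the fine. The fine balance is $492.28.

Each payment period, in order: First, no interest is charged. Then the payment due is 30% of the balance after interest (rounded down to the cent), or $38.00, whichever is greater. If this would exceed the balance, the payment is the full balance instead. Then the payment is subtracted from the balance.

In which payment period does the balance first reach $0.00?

8

Payment period 1: $492.28 − $147.68 → $344.60
Payment period 2: $344.60 − $103.38 → $241.22
Payment period 3: $241.22 − $72.36 → $168.86
Payment period 4: $168.86 − $50.65 → $118.21
Payment period 5: $118.21 − $38.00 → $80.21
Payment period 6: $80.21 − $38.00 → $42.21
Payment period 7: $42.21 − $38.00 → $4.21
Payment period 8: $4.21 − $4.21 → $0.00
Balance reaches $0.00 in payment period 8.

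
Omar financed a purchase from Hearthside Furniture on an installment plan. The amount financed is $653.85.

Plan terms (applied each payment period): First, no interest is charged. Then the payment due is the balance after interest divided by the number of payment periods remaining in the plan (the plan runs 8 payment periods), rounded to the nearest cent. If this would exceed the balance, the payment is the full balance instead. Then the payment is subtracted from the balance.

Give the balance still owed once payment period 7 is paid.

Payment period 1: opening $653.85; payment $81.73; balance $572.12
Payment period 2: opening $572.12; payment $81.73; balance $490.39
Payment period 3: opening $490.39; payment $81.73; balance $408.66
Payment period 4: opening $408.66; payment $81.73; balance $326.93
Payment period 5: opening $326.93; payment $81.73; balance $245.20
Payment period 6: opening $245.20; payment $81.73; balance $163.47
Payment period 7: opening $163.47; payment $81.74; balance $81.73

$81.73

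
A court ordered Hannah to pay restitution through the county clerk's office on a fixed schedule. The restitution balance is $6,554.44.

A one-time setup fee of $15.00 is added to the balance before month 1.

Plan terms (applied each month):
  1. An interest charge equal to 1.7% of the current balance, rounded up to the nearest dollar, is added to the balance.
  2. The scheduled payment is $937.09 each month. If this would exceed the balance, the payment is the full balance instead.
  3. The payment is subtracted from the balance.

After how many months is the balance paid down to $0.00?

8

Month 1: $6,569.44 +$112.00 interest = $6,681.44; pay $937.09 → $5,744.35
Month 2: $5,744.35 +$98.00 interest = $5,842.35; pay $937.09 → $4,905.26
Month 3: $4,905.26 +$84.00 interest = $4,989.26; pay $937.09 → $4,052.17
Month 4: $4,052.17 +$69.00 interest = $4,121.17; pay $937.09 → $3,184.08
Month 5: $3,184.08 +$55.00 interest = $3,239.08; pay $937.09 → $2,301.99
Month 6: $2,301.99 +$40.00 interest = $2,341.99; pay $937.09 → $1,404.90
Month 7: $1,404.90 +$24.00 interest = $1,428.90; pay $937.09 → $491.81
Month 8: $491.81 +$9.00 interest = $500.81; pay $500.81 → $0.00
Balance reaches $0.00 in month 8.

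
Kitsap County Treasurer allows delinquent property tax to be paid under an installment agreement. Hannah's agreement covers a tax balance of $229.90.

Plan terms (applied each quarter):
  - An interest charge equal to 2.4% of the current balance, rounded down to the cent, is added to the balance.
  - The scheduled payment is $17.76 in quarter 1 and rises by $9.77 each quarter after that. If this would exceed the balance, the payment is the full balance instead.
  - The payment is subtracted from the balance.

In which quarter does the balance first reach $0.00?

Quarter 1: opening $229.90; interest $5.51 → $235.41; payment $17.76; balance $217.65
Quarter 2: opening $217.65; interest $5.22 → $222.87; payment $27.53; balance $195.34
Quarter 3: opening $195.34; interest $4.68 → $200.02; payment $37.30; balance $162.72
Quarter 4: opening $162.72; interest $3.90 → $166.62; payment $47.07; balance $119.55
Quarter 5: opening $119.55; interest $2.86 → $122.41; payment $56.84; balance $65.57
Quarter 6: opening $65.57; interest $1.57 → $67.14; payment $66.61; balance $0.53
Quarter 7: opening $0.53; interest $0.01 → $0.54; payment $0.54; balance $0.00
Balance reaches $0.00 in quarter 7.

7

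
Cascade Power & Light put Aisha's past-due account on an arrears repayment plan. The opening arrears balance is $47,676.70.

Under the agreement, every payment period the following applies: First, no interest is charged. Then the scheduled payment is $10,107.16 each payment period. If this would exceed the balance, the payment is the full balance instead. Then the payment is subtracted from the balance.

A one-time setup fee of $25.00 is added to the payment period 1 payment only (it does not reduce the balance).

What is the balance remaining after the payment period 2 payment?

$27,462.38

Payment period 1: opening $47,676.70; payment $10,107.16 (+ $25.00 fee); balance $37,569.54
Payment period 2: opening $37,569.54; payment $10,107.16; balance $27,462.38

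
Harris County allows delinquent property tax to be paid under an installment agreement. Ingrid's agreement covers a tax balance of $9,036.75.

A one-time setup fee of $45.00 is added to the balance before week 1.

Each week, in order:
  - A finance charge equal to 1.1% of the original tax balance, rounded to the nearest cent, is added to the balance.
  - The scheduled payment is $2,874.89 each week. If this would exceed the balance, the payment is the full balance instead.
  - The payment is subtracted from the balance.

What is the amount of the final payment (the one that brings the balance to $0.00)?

Week 1: opening $9,081.75; interest $99.40 → $9,181.15; payment $2,874.89; balance $6,306.26
Week 2: opening $6,306.26; interest $99.40 → $6,405.66; payment $2,874.89; balance $3,530.77
Week 3: opening $3,530.77; interest $99.40 → $3,630.17; payment $2,874.89; balance $755.28
Week 4: opening $755.28; interest $99.40 → $854.68; payment $854.68; balance $0.00

$854.68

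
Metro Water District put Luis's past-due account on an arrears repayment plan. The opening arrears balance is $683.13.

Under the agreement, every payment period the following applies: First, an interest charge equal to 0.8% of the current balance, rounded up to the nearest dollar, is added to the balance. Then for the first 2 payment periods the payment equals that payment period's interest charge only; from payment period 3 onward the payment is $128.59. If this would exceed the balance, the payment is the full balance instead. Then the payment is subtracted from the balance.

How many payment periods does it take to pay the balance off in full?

8

Payment period 1: $683.13 +$6.00 interest = $689.13; pay $6.00 → $683.13
Payment period 2: $683.13 +$6.00 interest = $689.13; pay $6.00 → $683.13
Payment period 3: $683.13 +$6.00 interest = $689.13; pay $128.59 → $560.54
Payment period 4: $560.54 +$5.00 interest = $565.54; pay $128.59 → $436.95
Payment period 5: $436.95 +$4.00 interest = $440.95; pay $128.59 → $312.36
Payment period 6: $312.36 +$3.00 interest = $315.36; pay $128.59 → $186.77
Payment period 7: $186.77 +$2.00 interest = $188.77; pay $128.59 → $60.18
Payment period 8: $60.18 +$1.00 interest = $61.18; pay $61.18 → $0.00
Balance reaches $0.00 in payment period 8.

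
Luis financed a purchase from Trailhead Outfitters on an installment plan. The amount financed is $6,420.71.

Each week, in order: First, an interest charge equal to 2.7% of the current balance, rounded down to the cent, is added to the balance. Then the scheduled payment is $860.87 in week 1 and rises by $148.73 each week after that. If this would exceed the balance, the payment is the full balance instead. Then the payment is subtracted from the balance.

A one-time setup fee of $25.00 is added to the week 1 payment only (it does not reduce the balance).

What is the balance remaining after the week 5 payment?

$1,264.41

Week 1: $6,420.71 +$173.35 interest = $6,594.06; pay $860.87 (+ $25.00 fee) → $5,733.19
Week 2: $5,733.19 +$154.79 interest = $5,887.98; pay $1,009.60 → $4,878.38
Week 3: $4,878.38 +$131.71 interest = $5,010.09; pay $1,158.33 → $3,851.76
Week 4: $3,851.76 +$103.99 interest = $3,955.75; pay $1,307.06 → $2,648.69
Week 5: $2,648.69 +$71.51 interest = $2,720.20; pay $1,455.79 → $1,264.41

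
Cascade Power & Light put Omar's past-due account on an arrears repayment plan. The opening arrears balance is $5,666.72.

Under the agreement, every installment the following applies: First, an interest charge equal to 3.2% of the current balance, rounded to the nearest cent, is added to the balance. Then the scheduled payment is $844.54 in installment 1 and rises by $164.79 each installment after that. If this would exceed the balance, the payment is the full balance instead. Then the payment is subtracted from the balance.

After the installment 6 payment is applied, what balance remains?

$0.00

# | Opening | Interest | Payment | End bal
1 | $5,666.72 | $181.34 | $844.54 | $5,003.52
2 | $5,003.52 | $160.11 | $1,009.33 | $4,154.30
3 | $4,154.30 | $132.94 | $1,174.12 | $3,113.12
4 | $3,113.12 | $99.62 | $1,338.91 | $1,873.83
5 | $1,873.83 | $59.96 | $1,503.70 | $430.09
6 | $430.09 | $13.76 | $443.85 | $0.00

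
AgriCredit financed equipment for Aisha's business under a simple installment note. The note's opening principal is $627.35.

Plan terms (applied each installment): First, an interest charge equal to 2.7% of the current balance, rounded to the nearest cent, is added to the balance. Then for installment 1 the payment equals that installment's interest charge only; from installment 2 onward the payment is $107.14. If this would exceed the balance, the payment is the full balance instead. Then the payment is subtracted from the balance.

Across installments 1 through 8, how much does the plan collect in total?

$709.34

Installment 1: $627.35 +$16.94 interest = $644.29; pay $16.94 → $627.35
Installment 2: $627.35 +$16.94 interest = $644.29; pay $107.14 → $537.15
Installment 3: $537.15 +$14.50 interest = $551.65; pay $107.14 → $444.51
Installment 4: $444.51 +$12.00 interest = $456.51; pay $107.14 → $349.37
Installment 5: $349.37 +$9.43 interest = $358.80; pay $107.14 → $251.66
Installment 6: $251.66 +$6.79 interest = $258.45; pay $107.14 → $151.31
Installment 7: $151.31 +$4.09 interest = $155.40; pay $107.14 → $48.26
Installment 8: $48.26 +$1.30 interest = $49.56; pay $49.56 → $0.00
Total paid: $709.34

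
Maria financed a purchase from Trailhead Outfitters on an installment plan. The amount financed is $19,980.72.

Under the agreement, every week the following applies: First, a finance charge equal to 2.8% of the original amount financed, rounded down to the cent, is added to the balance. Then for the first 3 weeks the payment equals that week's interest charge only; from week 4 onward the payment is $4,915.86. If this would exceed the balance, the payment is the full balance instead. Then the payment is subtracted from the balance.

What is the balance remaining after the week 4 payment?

Week 1: $19,980.72 +$559.46 interest = $20,540.18; pay $559.46 → $19,980.72
Week 2: $19,980.72 +$559.46 interest = $20,540.18; pay $559.46 → $19,980.72
Week 3: $19,980.72 +$559.46 interest = $20,540.18; pay $559.46 → $19,980.72
Week 4: $19,980.72 +$559.46 interest = $20,540.18; pay $4,915.86 → $15,624.32

$15,624.32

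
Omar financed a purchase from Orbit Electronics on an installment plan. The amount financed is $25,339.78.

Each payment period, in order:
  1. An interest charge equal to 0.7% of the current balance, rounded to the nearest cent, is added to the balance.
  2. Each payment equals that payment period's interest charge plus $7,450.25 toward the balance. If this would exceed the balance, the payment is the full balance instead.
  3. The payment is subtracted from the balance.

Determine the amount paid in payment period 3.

$7,523.32

# | Opening | Interest | Payment | End bal
1 | $25,339.78 | $177.38 | $7,627.63 | $17,889.53
2 | $17,889.53 | $125.23 | $7,575.48 | $10,439.28
3 | $10,439.28 | $73.07 | $7,523.32 | $2,989.03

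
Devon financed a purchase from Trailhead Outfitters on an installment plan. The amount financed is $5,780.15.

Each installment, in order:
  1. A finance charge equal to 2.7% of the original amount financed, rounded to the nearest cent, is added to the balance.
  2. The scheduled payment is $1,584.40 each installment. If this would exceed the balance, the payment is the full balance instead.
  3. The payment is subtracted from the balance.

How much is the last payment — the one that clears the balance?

Installment 1: opening $5,780.15; interest $156.06 → $5,936.21; payment $1,584.40; balance $4,351.81
Installment 2: opening $4,351.81; interest $156.06 → $4,507.87; payment $1,584.40; balance $2,923.47
Installment 3: opening $2,923.47; interest $156.06 → $3,079.53; payment $1,584.40; balance $1,495.13
Installment 4: opening $1,495.13; interest $156.06 → $1,651.19; payment $1,584.40; balance $66.79
Installment 5: opening $66.79; interest $156.06 → $222.85; payment $222.85; balance $0.00

$222.85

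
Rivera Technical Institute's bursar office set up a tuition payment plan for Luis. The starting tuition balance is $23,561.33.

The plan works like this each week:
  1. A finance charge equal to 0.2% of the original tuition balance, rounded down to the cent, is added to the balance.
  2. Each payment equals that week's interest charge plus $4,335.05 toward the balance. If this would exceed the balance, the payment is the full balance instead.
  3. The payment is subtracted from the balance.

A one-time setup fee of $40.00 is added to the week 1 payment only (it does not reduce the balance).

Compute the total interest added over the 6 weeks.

# | Opening | Interest | Payment | Fee | End bal
1 | $23,561.33 | $47.12 | $4,382.17 | $40.00 | $19,226.28
2 | $19,226.28 | $47.12 | $4,382.17 | — | $14,891.23
3 | $14,891.23 | $47.12 | $4,382.17 | — | $10,556.18
4 | $10,556.18 | $47.12 | $4,382.17 | — | $6,221.13
5 | $6,221.13 | $47.12 | $4,382.17 | — | $1,886.08
6 | $1,886.08 | $47.12 | $1,933.20 | — | $0.00
Total interest: $47.12 + $47.12 + $47.12 + $47.12 + $47.12 + $47.12 = $282.72

$282.72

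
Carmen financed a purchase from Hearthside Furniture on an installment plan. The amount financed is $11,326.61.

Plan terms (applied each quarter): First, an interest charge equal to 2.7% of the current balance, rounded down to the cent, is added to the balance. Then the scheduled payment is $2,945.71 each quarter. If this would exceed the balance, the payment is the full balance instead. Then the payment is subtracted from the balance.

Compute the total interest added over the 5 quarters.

# | Opening | Interest | Payment | End bal
1 | $11,326.61 | $305.81 | $2,945.71 | $8,686.71
2 | $8,686.71 | $234.54 | $2,945.71 | $5,975.54
3 | $5,975.54 | $161.33 | $2,945.71 | $3,191.16
4 | $3,191.16 | $86.16 | $2,945.71 | $331.61
5 | $331.61 | $8.95 | $340.56 | $0.00
Total interest: $305.81 + $234.54 + $161.33 + $86.16 + $8.95 = $796.79

$796.79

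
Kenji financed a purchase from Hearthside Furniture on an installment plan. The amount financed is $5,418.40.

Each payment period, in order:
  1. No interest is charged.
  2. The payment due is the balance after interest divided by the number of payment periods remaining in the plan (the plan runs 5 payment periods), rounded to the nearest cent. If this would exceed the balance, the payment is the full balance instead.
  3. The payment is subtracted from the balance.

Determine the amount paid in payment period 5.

# | Opening | Payment | End bal
1 | $5,418.40 | $1,083.68 | $4,334.72
2 | $4,334.72 | $1,083.68 | $3,251.04
3 | $3,251.04 | $1,083.68 | $2,167.36
4 | $2,167.36 | $1,083.68 | $1,083.68
5 | $1,083.68 | $1,083.68 | $0.00

$1,083.68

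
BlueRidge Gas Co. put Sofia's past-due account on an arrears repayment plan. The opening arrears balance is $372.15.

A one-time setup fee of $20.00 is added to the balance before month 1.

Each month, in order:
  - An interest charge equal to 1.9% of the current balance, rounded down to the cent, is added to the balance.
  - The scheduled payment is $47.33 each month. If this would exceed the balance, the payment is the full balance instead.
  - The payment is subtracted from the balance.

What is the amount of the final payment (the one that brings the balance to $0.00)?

$4.76

Month 1: opening $392.15; interest $7.45 → $399.60; payment $47.33; balance $352.27
Month 2: opening $352.27; interest $6.69 → $358.96; payment $47.33; balance $311.63
Month 3: opening $311.63; interest $5.92 → $317.55; payment $47.33; balance $270.22
Month 4: opening $270.22; interest $5.13 → $275.35; payment $47.33; balance $228.02
Month 5: opening $228.02; interest $4.33 → $232.35; payment $47.33; balance $185.02
Month 6: opening $185.02; interest $3.51 → $188.53; payment $47.33; balance $141.20
Month 7: opening $141.20; interest $2.68 → $143.88; payment $47.33; balance $96.55
Month 8: opening $96.55; interest $1.83 → $98.38; payment $47.33; balance $51.05
Month 9: opening $51.05; interest $0.96 → $52.01; payment $47.33; balance $4.68
Month 10: opening $4.68; interest $0.08 → $4.76; payment $4.76; balance $0.00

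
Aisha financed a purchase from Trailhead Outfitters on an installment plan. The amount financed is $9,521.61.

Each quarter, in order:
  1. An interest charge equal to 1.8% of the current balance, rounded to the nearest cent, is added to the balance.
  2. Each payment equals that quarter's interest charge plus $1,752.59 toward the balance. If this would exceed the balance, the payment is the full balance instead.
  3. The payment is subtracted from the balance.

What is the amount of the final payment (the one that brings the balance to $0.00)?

$772.32

Quarter 1: opening $9,521.61; interest $171.39 → $9,693.00; payment $1,923.98; balance $7,769.02
Quarter 2: opening $7,769.02; interest $139.84 → $7,908.86; payment $1,892.43; balance $6,016.43
Quarter 3: opening $6,016.43; interest $108.30 → $6,124.73; payment $1,860.89; balance $4,263.84
Quarter 4: opening $4,263.84; interest $76.75 → $4,340.59; payment $1,829.34; balance $2,511.25
Quarter 5: opening $2,511.25; interest $45.20 → $2,556.45; payment $1,797.79; balance $758.66
Quarter 6: opening $758.66; interest $13.66 → $772.32; payment $772.32; balance $0.00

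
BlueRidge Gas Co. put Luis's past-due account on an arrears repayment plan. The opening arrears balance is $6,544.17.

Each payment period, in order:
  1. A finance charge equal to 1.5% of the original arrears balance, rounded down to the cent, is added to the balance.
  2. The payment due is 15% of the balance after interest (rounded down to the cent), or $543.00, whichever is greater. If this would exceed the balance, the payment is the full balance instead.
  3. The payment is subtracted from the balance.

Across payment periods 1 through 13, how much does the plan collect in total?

$7,820.25

# | Opening | Interest | Payment | End bal
1 | $6,544.17 | $98.16 | $996.34 | $5,645.99
2 | $5,645.99 | $98.16 | $861.62 | $4,882.53
3 | $4,882.53 | $98.16 | $747.10 | $4,233.59
4 | $4,233.59 | $98.16 | $649.76 | $3,681.99
5 | $3,681.99 | $98.16 | $567.02 | $3,213.13
6 | $3,213.13 | $98.16 | $543.00 | $2,768.29
7 | $2,768.29 | $98.16 | $543.00 | $2,323.45
8 | $2,323.45 | $98.16 | $543.00 | $1,878.61
9 | $1,878.61 | $98.16 | $543.00 | $1,433.77
10 | $1,433.77 | $98.16 | $543.00 | $988.93
11 | $988.93 | $98.16 | $543.00 | $544.09
12 | $544.09 | $98.16 | $543.00 | $99.25
13 | $99.25 | $98.16 | $197.41 | $0.00
Total paid: $7,820.25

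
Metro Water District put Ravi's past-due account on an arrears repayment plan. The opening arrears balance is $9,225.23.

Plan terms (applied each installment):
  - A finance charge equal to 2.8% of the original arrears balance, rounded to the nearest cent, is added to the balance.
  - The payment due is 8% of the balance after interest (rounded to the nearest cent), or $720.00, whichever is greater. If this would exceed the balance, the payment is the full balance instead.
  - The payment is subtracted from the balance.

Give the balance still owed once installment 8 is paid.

Installment 1: $9,225.23 +$258.31 interest = $9,483.54; pay $758.68 → $8,724.86
Installment 2: $8,724.86 +$258.31 interest = $8,983.17; pay $720.00 → $8,263.17
Installment 3: $8,263.17 +$258.31 interest = $8,521.48; pay $720.00 → $7,801.48
Installment 4: $7,801.48 +$258.31 interest = $8,059.79; pay $720.00 → $7,339.79
Installment 5: $7,339.79 +$258.31 interest = $7,598.10; pay $720.00 → $6,878.10
Installment 6: $6,878.10 +$258.31 interest = $7,136.41; pay $720.00 → $6,416.41
Installment 7: $6,416.41 +$258.31 interest = $6,674.72; pay $720.00 → $5,954.72
Installment 8: $5,954.72 +$258.31 interest = $6,213.03; pay $720.00 → $5,493.03

$5,493.03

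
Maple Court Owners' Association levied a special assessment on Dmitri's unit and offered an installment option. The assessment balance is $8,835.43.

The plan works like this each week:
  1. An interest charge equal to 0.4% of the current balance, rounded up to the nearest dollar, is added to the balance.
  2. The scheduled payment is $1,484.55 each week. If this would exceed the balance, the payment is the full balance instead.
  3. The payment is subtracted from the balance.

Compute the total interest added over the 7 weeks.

$129.00

Week 1: $8,835.43 +$36.00 interest = $8,871.43; pay $1,484.55 → $7,386.88
Week 2: $7,386.88 +$30.00 interest = $7,416.88; pay $1,484.55 → $5,932.33
Week 3: $5,932.33 +$24.00 interest = $5,956.33; pay $1,484.55 → $4,471.78
Week 4: $4,471.78 +$18.00 interest = $4,489.78; pay $1,484.55 → $3,005.23
Week 5: $3,005.23 +$13.00 interest = $3,018.23; pay $1,484.55 → $1,533.68
Week 6: $1,533.68 +$7.00 interest = $1,540.68; pay $1,484.55 → $56.13
Week 7: $56.13 +$1.00 interest = $57.13; pay $57.13 → $0.00
Total interest: $36.00 + $30.00 + $24.00 + $18.00 + $13.00 + $7.00 + $1.00 = $129.00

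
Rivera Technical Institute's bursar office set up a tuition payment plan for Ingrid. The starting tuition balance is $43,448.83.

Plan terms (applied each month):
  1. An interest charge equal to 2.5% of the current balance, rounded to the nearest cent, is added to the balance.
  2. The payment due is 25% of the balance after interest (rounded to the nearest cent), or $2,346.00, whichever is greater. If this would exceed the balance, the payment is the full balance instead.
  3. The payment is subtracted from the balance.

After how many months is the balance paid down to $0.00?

Month 1: $43,448.83 +$1,086.22 interest = $44,535.05; pay $11,133.76 → $33,401.29
Month 2: $33,401.29 +$835.03 interest = $34,236.32; pay $8,559.08 → $25,677.24
Month 3: $25,677.24 +$641.93 interest = $26,319.17; pay $6,579.79 → $19,739.38
Month 4: $19,739.38 +$493.48 interest = $20,232.86; pay $5,058.22 → $15,174.64
Month 5: $15,174.64 +$379.37 interest = $15,554.01; pay $3,888.50 → $11,665.51
Month 6: $11,665.51 +$291.64 interest = $11,957.15; pay $2,989.29 → $8,967.86
Month 7: $8,967.86 +$224.20 interest = $9,192.06; pay $2,346.00 → $6,846.06
Month 8: $6,846.06 +$171.15 interest = $7,017.21; pay $2,346.00 → $4,671.21
Month 9: $4,671.21 +$116.78 interest = $4,787.99; pay $2,346.00 → $2,441.99
Month 10: $2,441.99 +$61.05 interest = $2,503.04; pay $2,346.00 → $157.04
Month 11: $157.04 +$3.93 interest = $160.97; pay $160.97 → $0.00
Balance reaches $0.00 in month 11.

11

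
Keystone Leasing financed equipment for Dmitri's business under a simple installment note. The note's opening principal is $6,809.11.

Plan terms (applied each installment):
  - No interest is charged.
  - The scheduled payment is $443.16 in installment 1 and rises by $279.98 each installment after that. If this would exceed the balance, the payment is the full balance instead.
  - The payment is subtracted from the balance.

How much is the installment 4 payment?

Installment 1: opening $6,809.11; payment $443.16; balance $6,365.95
Installment 2: opening $6,365.95; payment $723.14; balance $5,642.81
Installment 3: opening $5,642.81; payment $1,003.12; balance $4,639.69
Installment 4: opening $4,639.69; payment $1,283.10; balance $3,356.59

$1,283.10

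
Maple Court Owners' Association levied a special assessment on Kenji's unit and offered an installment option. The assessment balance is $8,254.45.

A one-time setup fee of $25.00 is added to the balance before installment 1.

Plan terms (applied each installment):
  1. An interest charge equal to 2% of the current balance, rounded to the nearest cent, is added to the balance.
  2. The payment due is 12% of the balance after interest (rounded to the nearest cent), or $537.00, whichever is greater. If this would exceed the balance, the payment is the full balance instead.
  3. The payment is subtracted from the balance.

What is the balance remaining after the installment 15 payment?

# | Opening | Interest | Payment | End bal
1 | $8,279.45 | $165.59 | $1,013.40 | $7,431.64
2 | $7,431.64 | $148.63 | $909.63 | $6,670.64
3 | $6,670.64 | $133.41 | $816.49 | $5,987.56
4 | $5,987.56 | $119.75 | $732.88 | $5,374.43
5 | $5,374.43 | $107.49 | $657.83 | $4,824.09
6 | $4,824.09 | $96.48 | $590.47 | $4,330.10
7 | $4,330.10 | $86.60 | $537.00 | $3,879.70
8 | $3,879.70 | $77.59 | $537.00 | $3,420.29
9 | $3,420.29 | $68.41 | $537.00 | $2,951.70
10 | $2,951.70 | $59.03 | $537.00 | $2,473.73
11 | $2,473.73 | $49.47 | $537.00 | $1,986.20
12 | $1,986.20 | $39.72 | $537.00 | $1,488.92
13 | $1,488.92 | $29.78 | $537.00 | $981.70
14 | $981.70 | $19.63 | $537.00 | $464.33
15 | $464.33 | $9.29 | $473.62 | $0.00

$0.00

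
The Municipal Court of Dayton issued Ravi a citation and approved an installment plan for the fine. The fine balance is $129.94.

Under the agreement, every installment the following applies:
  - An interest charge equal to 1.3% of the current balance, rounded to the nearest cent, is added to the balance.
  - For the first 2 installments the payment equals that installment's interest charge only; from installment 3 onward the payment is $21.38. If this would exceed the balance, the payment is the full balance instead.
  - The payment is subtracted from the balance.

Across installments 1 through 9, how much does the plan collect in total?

Installment 1: $129.94 +$1.69 interest = $131.63; pay $1.69 → $129.94
Installment 2: $129.94 +$1.69 interest = $131.63; pay $1.69 → $129.94
Installment 3: $129.94 +$1.69 interest = $131.63; pay $21.38 → $110.25
Installment 4: $110.25 +$1.43 interest = $111.68; pay $21.38 → $90.30
Installment 5: $90.30 +$1.17 interest = $91.47; pay $21.38 → $70.09
Installment 6: $70.09 +$0.91 interest = $71.00; pay $21.38 → $49.62
Installment 7: $49.62 +$0.65 interest = $50.27; pay $21.38 → $28.89
Installment 8: $28.89 +$0.38 interest = $29.27; pay $21.38 → $7.89
Installment 9: $7.89 +$0.10 interest = $7.99; pay $7.99 → $0.00
Total paid: $139.65

$139.65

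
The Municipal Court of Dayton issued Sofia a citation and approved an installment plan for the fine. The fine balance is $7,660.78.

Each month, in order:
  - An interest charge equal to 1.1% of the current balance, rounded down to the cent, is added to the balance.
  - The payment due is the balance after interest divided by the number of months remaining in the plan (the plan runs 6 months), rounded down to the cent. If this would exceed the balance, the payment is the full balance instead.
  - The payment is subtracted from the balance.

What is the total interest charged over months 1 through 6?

Month 1: $7,660.78 +$84.26 interest = $7,745.04; pay $1,290.84 → $6,454.20
Month 2: $6,454.20 +$70.99 interest = $6,525.19; pay $1,305.03 → $5,220.16
Month 3: $5,220.16 +$57.42 interest = $5,277.58; pay $1,319.39 → $3,958.19
Month 4: $3,958.19 +$43.54 interest = $4,001.73; pay $1,333.91 → $2,667.82
Month 5: $2,667.82 +$29.34 interest = $2,697.16; pay $1,348.58 → $1,348.58
Month 6: $1,348.58 +$14.83 interest = $1,363.41; pay $1,363.41 → $0.00
Total interest: $84.26 + $70.99 + $57.42 + $43.54 + $29.34 + $14.83 = $300.38

$300.38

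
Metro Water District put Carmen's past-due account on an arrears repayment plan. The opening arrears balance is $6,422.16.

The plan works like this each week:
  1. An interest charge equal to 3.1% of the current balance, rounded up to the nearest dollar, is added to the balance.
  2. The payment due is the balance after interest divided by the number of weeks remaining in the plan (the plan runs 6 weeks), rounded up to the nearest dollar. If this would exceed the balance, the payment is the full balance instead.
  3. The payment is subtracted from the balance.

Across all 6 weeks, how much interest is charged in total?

$738.00

Week 1: $6,422.16 +$200.00 interest = $6,622.16; pay $1,104.00 → $5,518.16
Week 2: $5,518.16 +$172.00 interest = $5,690.16; pay $1,139.00 → $4,551.16
Week 3: $4,551.16 +$142.00 interest = $4,693.16; pay $1,174.00 → $3,519.16
Week 4: $3,519.16 +$110.00 interest = $3,629.16; pay $1,210.00 → $2,419.16
Week 5: $2,419.16 +$75.00 interest = $2,494.16; pay $1,248.00 → $1,246.16
Week 6: $1,246.16 +$39.00 interest = $1,285.16; pay $1,285.16 → $0.00
Total interest: $200.00 + $172.00 + $142.00 + $110.00 + $75.00 + $39.00 = $738.00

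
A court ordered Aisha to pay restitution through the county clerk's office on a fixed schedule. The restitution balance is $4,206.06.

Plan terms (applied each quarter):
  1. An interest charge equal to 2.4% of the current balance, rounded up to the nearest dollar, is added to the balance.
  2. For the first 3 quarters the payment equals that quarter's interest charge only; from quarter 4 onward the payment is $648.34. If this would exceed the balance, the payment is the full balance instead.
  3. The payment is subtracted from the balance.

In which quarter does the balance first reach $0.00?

11

Quarter 1: opening $4,206.06; interest $101.00 → $4,307.06; payment $101.00; balance $4,206.06
Quarter 2: opening $4,206.06; interest $101.00 → $4,307.06; payment $101.00; balance $4,206.06
Quarter 3: opening $4,206.06; interest $101.00 → $4,307.06; payment $101.00; balance $4,206.06
Quarter 4: opening $4,206.06; interest $101.00 → $4,307.06; payment $648.34; balance $3,658.72
Quarter 5: opening $3,658.72; interest $88.00 → $3,746.72; payment $648.34; balance $3,098.38
Quarter 6: opening $3,098.38; interest $75.00 → $3,173.38; payment $648.34; balance $2,525.04
Quarter 7: opening $2,525.04; interest $61.00 → $2,586.04; payment $648.34; balance $1,937.70
Quarter 8: opening $1,937.70; interest $47.00 → $1,984.70; payment $648.34; balance $1,336.36
Quarter 9: opening $1,336.36; interest $33.00 → $1,369.36; payment $648.34; balance $721.02
Quarter 10: opening $721.02; interest $18.00 → $739.02; payment $648.34; balance $90.68
Quarter 11: opening $90.68; interest $3.00 → $93.68; payment $93.68; balance $0.00
Balance reaches $0.00 in quarter 11.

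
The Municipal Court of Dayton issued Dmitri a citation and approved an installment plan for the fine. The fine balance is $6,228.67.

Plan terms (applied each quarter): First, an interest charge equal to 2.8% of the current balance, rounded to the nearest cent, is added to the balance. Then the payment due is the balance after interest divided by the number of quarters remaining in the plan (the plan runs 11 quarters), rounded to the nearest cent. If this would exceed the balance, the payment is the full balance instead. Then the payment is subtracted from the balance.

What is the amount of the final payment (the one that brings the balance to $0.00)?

$767.23

Quarter 1: $6,228.67 +$174.40 interest = $6,403.07; pay $582.10 → $5,820.97
Quarter 2: $5,820.97 +$162.99 interest = $5,983.96; pay $598.40 → $5,385.56
Quarter 3: $5,385.56 +$150.80 interest = $5,536.36; pay $615.15 → $4,921.21
Quarter 4: $4,921.21 +$137.79 interest = $5,059.00; pay $632.38 → $4,426.62
Quarter 5: $4,426.62 +$123.95 interest = $4,550.57; pay $650.08 → $3,900.49
Quarter 6: $3,900.49 +$109.21 interest = $4,009.70; pay $668.28 → $3,341.42
Quarter 7: $3,341.42 +$93.56 interest = $3,434.98; pay $687.00 → $2,747.98
Quarter 8: $2,747.98 +$76.94 interest = $2,824.92; pay $706.23 → $2,118.69
Quarter 9: $2,118.69 +$59.32 interest = $2,178.01; pay $726.00 → $1,452.01
Quarter 10: $1,452.01 +$40.66 interest = $1,492.67; pay $746.34 → $746.33
Quarter 11: $746.33 +$20.90 interest = $767.23; pay $767.23 → $0.00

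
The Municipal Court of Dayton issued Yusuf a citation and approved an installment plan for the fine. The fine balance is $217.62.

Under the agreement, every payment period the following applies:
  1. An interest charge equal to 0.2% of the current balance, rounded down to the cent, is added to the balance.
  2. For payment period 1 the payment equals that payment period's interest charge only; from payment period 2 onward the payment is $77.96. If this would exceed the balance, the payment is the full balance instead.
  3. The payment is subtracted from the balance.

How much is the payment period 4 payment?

Payment period 1: $217.62 +$0.43 interest = $218.05; pay $0.43 → $217.62
Payment period 2: $217.62 +$0.43 interest = $218.05; pay $77.96 → $140.09
Payment period 3: $140.09 +$0.28 interest = $140.37; pay $77.96 → $62.41
Payment period 4: $62.41 +$0.12 interest = $62.53; pay $62.53 → $0.00

$62.53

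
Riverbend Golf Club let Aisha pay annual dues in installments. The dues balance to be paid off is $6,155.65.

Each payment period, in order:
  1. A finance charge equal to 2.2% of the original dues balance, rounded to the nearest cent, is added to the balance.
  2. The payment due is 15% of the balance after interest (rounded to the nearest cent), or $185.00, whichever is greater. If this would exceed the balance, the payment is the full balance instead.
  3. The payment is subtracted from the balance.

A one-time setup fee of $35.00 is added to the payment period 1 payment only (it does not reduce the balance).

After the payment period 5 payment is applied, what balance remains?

$3,158.19

Payment period 1: opening $6,155.65; interest $135.42 → $6,291.07; payment $943.66 (+ $35.00 fee); balance $5,347.41
Payment period 2: opening $5,347.41; interest $135.42 → $5,482.83; payment $822.42; balance $4,660.41
Payment period 3: opening $4,660.41; interest $135.42 → $4,795.83; payment $719.37; balance $4,076.46
Payment period 4: opening $4,076.46; interest $135.42 → $4,211.88; payment $631.78; balance $3,580.10
Payment period 5: opening $3,580.10; interest $135.42 → $3,715.52; payment $557.33; balance $3,158.19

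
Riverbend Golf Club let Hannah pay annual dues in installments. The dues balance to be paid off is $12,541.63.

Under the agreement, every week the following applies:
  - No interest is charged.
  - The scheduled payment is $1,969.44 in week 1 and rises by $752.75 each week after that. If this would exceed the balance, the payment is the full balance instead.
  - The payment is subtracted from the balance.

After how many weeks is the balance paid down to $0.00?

# | Opening | Payment | End bal
1 | $12,541.63 | $1,969.44 | $10,572.19
2 | $10,572.19 | $2,722.19 | $7,850.00
3 | $7,850.00 | $3,474.94 | $4,375.06
4 | $4,375.06 | $4,227.69 | $147.37
5 | $147.37 | $147.37 | $0.00
Balance reaches $0.00 in week 5.

5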